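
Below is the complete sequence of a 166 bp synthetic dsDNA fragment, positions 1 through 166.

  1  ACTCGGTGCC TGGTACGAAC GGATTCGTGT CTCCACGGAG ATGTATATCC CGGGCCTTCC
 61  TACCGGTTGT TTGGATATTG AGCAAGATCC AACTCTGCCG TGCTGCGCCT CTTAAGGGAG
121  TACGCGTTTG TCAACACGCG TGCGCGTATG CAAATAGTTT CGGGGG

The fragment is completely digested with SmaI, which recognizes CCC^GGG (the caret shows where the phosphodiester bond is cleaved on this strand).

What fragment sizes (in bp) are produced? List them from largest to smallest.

The SmaI site (CCCGGG) starts at position 49.
SmaI cuts after base 3 of each site, so after position 51.
Linear molecule, 1 cut → 2 fragments:
  1–51 → 51 bp
  52–166 → 115 bp
Sorted largest to smallest: 115, 51 bp.

115, 51 bp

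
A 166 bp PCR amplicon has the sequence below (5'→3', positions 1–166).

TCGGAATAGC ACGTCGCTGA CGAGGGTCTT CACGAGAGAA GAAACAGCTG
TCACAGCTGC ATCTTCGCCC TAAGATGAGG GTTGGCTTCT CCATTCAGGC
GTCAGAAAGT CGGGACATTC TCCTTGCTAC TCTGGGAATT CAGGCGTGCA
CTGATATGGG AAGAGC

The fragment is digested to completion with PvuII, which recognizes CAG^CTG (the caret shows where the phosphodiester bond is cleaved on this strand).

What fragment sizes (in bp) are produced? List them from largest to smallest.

PvuII sites (CAGCTG) start at positions 45, 54.
PvuII cuts after base 3 of each site, so after positions 47, 56.
Linear molecule, 2 cuts → 3 fragments:
  1–47 → 47 bp
  48–56 → 9 bp
  57–166 → 110 bp
Sorted largest to smallest: 110, 47, 9 bp.

110, 47, 9 bp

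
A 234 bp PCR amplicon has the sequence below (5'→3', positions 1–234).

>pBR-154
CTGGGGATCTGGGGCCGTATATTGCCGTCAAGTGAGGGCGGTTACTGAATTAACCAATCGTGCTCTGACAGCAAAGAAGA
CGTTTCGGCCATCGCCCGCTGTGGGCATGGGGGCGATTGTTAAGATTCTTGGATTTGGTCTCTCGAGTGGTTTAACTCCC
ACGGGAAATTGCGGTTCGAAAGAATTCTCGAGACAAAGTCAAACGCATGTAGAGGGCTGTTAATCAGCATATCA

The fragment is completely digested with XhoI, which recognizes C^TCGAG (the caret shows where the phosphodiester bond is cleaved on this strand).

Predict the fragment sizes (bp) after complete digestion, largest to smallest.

XhoI sites (CTCGAG) start at positions 142, 187.
XhoI cuts after the first base of each site, so after positions 142, 187.
Linear molecule, 2 cuts → 3 fragments:
  1–142 → 142 bp
  143–187 → 45 bp
  188–234 → 47 bp
Sorted largest to smallest: 142, 47, 45 bp.

142, 47, 45 bp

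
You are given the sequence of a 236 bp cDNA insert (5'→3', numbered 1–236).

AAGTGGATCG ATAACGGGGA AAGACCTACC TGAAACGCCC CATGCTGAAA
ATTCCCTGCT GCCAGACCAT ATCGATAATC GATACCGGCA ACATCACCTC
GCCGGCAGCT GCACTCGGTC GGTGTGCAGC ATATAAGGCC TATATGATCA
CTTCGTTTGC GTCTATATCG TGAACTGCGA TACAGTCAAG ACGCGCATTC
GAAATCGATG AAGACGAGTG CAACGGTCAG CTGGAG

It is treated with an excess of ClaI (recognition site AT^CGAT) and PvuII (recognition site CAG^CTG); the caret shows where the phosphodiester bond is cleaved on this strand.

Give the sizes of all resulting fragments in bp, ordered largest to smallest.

97, 64, 29, 25, 8, 7, 6 bp

ClaI sites (ATCGAT) start at positions 7, 71, 78, 204.
ClaI cuts after base 2 of each site, so after positions 8, 72, 79, 205.
PvuII sites (CAGCTG) start at positions 106, 228.
PvuII cuts after base 3 of each site, so after positions 108, 230.
Combined cut positions: 8, 72, 79, 108, 205, 230.
Linear molecule, 6 cuts → 7 fragments:
  1–8 → 8 bp
  9–72 → 64 bp
  73–79 → 7 bp
  80–108 → 29 bp
  109–205 → 97 bp
  206–230 → 25 bp
  231–236 → 6 bp
Sorted largest to smallest: 97, 64, 29, 25, 8, 7, 6 bp.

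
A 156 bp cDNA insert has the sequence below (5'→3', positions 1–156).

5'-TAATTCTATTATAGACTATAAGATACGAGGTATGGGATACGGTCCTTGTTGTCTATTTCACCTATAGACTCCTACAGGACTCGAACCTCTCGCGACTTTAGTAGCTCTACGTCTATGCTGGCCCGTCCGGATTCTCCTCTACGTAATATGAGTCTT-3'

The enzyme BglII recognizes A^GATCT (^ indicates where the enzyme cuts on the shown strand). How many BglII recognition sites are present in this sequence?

0

No occurrence of AGATCT is present in the sequence.
BglII does not cut: 0 sites.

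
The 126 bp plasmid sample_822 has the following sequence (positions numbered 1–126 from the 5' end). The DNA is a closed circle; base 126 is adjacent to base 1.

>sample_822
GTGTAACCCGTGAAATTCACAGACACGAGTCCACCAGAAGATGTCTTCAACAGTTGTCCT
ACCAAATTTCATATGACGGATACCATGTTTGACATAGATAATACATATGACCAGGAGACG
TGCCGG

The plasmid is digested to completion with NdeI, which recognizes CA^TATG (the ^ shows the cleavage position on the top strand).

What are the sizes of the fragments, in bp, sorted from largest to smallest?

92, 34 bp

NdeI sites (CATATG) start at positions 70, 104.
NdeI cuts after base 2 of each site, so after positions 71, 105.
Circular molecule, 2 cuts → 2 fragments:
  72–105 → 34 bp
  106–126 then 1–71 → 21 + 71 = 92 bp
Sorted largest to smallest: 92, 34 bp.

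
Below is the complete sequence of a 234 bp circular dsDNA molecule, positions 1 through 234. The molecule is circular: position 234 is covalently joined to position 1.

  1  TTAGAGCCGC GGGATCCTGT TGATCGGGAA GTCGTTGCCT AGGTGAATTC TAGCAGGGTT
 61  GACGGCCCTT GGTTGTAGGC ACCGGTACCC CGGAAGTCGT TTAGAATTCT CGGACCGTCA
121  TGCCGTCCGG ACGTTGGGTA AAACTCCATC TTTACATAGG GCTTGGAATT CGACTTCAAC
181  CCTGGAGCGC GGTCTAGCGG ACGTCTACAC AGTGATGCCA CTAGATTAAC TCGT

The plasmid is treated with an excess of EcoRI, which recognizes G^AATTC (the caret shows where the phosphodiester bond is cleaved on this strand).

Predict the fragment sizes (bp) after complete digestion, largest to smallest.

EcoRI sites (GAATTC) start at positions 45, 104, 166.
EcoRI cuts after the first base of each site, so after positions 45, 104, 166.
Circular molecule, 3 cuts → 3 fragments:
  46–104 → 59 bp
  105–166 → 62 bp
  167–234 then 1–45 → 68 + 45 = 113 bp
Sorted largest to smallest: 113, 62, 59 bp.

113, 62, 59 bp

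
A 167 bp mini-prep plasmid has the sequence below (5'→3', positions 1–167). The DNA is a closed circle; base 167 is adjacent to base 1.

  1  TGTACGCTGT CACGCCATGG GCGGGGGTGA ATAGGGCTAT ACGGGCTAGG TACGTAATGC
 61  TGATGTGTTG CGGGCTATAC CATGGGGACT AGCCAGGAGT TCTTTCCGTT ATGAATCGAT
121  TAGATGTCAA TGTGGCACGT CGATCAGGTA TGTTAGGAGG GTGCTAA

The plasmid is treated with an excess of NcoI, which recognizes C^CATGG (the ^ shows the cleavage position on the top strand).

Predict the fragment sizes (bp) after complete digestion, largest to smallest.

102, 65 bp

NcoI sites (CCATGG) start at positions 15, 80.
NcoI cuts after the first base of each site, so after positions 15, 80.
Circular molecule, 2 cuts → 2 fragments:
  16–80 → 65 bp
  81–167 then 1–15 → 87 + 15 = 102 bp
Sorted largest to smallest: 102, 65 bp.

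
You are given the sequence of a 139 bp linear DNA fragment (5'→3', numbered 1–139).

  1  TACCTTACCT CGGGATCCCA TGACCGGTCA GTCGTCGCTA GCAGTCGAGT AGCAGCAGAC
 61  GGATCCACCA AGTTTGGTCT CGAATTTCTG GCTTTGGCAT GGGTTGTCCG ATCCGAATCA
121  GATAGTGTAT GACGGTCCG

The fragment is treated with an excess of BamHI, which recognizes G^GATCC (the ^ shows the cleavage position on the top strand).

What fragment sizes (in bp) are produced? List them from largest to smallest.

BamHI sites (GGATCC) start at positions 13, 61.
BamHI cuts after the first base of each site, so after positions 13, 61.
Linear molecule, 2 cuts → 3 fragments:
  1–13 → 13 bp
  14–61 → 48 bp
  62–139 → 78 bp
Sorted largest to smallest: 78, 48, 13 bp.

78, 48, 13 bp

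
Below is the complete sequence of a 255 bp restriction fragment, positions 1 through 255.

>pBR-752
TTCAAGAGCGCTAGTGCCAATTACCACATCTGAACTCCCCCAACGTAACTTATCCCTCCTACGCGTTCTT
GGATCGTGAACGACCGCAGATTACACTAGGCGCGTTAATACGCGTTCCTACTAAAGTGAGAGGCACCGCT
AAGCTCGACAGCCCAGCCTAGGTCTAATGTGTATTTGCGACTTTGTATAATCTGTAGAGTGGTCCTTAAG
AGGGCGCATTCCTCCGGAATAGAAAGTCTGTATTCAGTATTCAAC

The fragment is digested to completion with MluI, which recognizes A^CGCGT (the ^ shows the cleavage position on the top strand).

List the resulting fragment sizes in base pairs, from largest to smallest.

145, 61, 49 bp

MluI sites (ACGCGT) start at positions 61, 110.
MluI cuts after the first base of each site, so after positions 61, 110.
Linear molecule, 2 cuts → 3 fragments:
  1–61 → 61 bp
  62–110 → 49 bp
  111–255 → 145 bp
Sorted largest to smallest: 145, 61, 49 bp.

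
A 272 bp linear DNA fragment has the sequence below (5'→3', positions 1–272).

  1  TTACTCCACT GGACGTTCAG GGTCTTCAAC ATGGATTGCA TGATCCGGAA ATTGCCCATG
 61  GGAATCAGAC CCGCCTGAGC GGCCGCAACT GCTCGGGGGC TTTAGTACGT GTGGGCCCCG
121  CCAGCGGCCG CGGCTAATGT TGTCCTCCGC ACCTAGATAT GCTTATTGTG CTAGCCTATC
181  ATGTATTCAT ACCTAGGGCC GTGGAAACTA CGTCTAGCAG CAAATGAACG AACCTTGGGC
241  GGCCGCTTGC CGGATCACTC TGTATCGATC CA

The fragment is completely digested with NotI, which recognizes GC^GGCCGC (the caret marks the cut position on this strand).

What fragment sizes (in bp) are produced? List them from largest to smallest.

NotI sites (GCGGCCGC) start at positions 79, 124, 239.
NotI cuts after base 2 of each site, so after positions 80, 125, 240.
Linear molecule, 3 cuts → 4 fragments:
  1–80 → 80 bp
  81–125 → 45 bp
  126–240 → 115 bp
  241–272 → 32 bp
Sorted largest to smallest: 115, 80, 45, 32 bp.

115, 80, 45, 32 bp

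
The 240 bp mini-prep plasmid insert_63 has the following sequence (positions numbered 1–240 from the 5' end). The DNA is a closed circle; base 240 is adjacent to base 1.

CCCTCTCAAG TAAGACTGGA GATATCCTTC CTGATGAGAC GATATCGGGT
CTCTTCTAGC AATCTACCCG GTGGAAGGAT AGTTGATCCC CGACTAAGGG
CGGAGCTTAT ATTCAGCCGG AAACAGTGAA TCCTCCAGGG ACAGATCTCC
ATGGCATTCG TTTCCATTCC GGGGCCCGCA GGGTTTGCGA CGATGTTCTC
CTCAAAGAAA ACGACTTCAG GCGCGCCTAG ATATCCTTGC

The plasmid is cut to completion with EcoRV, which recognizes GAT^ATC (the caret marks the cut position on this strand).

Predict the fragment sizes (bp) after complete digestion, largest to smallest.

EcoRV sites (GATATC) start at positions 21, 41, 230.
EcoRV cuts after base 3 of each site, so after positions 23, 43, 232.
Circular molecule, 3 cuts → 3 fragments:
  24–43 → 20 bp
  44–232 → 189 bp
  233–240 then 1–23 → 8 + 23 = 31 bp
Sorted largest to smallest: 189, 31, 20 bp.

189, 31, 20 bp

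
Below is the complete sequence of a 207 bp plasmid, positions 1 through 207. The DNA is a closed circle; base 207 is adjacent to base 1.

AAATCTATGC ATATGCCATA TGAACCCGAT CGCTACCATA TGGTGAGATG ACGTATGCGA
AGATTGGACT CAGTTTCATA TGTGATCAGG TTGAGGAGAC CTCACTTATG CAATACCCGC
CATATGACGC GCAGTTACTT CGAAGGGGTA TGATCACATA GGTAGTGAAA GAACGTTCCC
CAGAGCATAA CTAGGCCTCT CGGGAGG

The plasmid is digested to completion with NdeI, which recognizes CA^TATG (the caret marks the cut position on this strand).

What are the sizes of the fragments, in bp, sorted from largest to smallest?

96, 44, 40, 20, 7 bp

NdeI sites (CATATG) start at positions 10, 17, 37, 77, 121.
NdeI cuts after base 2 of each site, so after positions 11, 18, 38, 78, 122.
Circular molecule, 5 cuts → 5 fragments:
  12–18 → 7 bp
  19–38 → 20 bp
  39–78 → 40 bp
  79–122 → 44 bp
  123–207 then 1–11 → 85 + 11 = 96 bp
Sorted largest to smallest: 96, 44, 40, 20, 7 bp.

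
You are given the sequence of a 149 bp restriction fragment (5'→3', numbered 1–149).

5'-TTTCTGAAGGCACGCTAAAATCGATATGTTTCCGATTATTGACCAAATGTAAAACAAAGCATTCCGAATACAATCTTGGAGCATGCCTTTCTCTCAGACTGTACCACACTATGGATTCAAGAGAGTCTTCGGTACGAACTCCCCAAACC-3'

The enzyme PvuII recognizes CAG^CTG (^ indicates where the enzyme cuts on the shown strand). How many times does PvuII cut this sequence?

0

No occurrence of CAGCTG is present in the sequence.
PvuII does not cut: 0 sites.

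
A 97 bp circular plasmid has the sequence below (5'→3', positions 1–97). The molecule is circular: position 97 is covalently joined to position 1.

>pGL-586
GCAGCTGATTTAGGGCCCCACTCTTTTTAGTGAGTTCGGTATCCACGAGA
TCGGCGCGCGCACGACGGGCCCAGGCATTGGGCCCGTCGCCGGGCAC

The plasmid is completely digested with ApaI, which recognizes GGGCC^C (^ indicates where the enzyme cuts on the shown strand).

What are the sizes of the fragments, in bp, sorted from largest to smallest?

ApaI sites (GGGCCC) start at positions 13, 67, 80.
ApaI cuts after base 5 of each site (before the last base), so after positions 17, 71, 84.
Circular molecule, 3 cuts → 3 fragments:
  18–71 → 54 bp
  72–84 → 13 bp
  85–97 then 1–17 → 13 + 17 = 30 bp
Sorted largest to smallest: 54, 30, 13 bp.

54, 30, 13 bp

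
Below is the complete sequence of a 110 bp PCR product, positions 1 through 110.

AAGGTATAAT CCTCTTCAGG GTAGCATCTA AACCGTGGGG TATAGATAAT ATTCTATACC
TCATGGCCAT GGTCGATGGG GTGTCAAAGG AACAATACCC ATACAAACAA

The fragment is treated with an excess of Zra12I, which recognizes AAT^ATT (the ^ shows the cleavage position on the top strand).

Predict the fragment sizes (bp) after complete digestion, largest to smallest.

60, 50 bp

The Zra12I site (AATATT) starts at position 48.
Zra12I cuts after base 3 of each site, so after position 50.
Linear molecule, 1 cut → 2 fragments:
  1–50 → 50 bp
  51–110 → 60 bp
Sorted largest to smallest: 60, 50 bp.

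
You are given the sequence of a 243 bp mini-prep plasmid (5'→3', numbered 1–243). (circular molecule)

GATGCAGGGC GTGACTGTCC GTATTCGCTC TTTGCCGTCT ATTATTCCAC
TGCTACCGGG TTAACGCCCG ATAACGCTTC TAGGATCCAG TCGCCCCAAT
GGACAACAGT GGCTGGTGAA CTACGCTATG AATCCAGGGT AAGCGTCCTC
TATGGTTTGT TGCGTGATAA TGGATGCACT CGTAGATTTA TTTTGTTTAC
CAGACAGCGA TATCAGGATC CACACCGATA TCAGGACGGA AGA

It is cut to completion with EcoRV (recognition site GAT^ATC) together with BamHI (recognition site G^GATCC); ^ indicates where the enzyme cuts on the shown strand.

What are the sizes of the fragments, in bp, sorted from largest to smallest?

EcoRV sites (GATATC) start at positions 209, 227.
EcoRV cuts after base 3 of each site, so after positions 211, 229.
BamHI sites (GGATCC) start at positions 83, 216.
BamHI cuts after the first base of each site, so after positions 83, 216.
Combined cut positions: 83, 211, 216, 229.
Circular molecule, 4 cuts → 4 fragments:
  84–211 → 128 bp
  212–216 → 5 bp
  217–229 → 13 bp
  230–243 then 1–83 → 14 + 83 = 97 bp
Sorted largest to smallest: 128, 97, 13, 5 bp.

128, 97, 13, 5 bp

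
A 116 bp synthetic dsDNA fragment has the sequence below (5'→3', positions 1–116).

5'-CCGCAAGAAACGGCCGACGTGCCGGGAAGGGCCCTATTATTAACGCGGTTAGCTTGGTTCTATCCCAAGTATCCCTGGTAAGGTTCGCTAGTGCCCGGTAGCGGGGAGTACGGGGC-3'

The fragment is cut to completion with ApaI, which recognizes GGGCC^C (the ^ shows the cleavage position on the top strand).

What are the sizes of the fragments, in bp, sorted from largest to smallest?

83, 33 bp

The ApaI site (GGGCCC) starts at position 29.
ApaI cuts after base 5 of each site (before the last base), so after position 33.
Linear molecule, 1 cut → 2 fragments:
  1–33 → 33 bp
  34–116 → 83 bp
Sorted largest to smallest: 83, 33 bp.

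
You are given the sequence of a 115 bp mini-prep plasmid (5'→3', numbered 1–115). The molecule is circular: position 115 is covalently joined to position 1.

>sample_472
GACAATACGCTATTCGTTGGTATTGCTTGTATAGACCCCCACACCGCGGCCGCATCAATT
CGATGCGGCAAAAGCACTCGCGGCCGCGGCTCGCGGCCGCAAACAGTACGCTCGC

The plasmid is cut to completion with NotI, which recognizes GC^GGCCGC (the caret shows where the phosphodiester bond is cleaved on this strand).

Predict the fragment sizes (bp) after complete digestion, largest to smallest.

NotI sites (GCGGCCGC) start at positions 46, 80, 93.
NotI cuts after base 2 of each site, so after positions 47, 81, 94.
Circular molecule, 3 cuts → 3 fragments:
  48–81 → 34 bp
  82–94 → 13 bp
  95–115 then 1–47 → 21 + 47 = 68 bp
Sorted largest to smallest: 68, 34, 13 bp.

68, 34, 13 bp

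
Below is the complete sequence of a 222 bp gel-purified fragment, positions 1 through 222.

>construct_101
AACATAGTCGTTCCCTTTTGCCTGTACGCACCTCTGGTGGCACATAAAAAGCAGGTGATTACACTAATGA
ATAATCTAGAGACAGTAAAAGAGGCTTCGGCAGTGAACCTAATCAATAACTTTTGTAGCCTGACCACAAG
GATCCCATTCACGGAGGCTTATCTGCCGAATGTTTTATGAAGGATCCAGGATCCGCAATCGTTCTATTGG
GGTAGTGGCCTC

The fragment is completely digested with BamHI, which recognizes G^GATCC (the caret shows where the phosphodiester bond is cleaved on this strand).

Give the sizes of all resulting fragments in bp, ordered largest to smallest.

BamHI sites (GGATCC) start at positions 140, 182, 189.
BamHI cuts after the first base of each site, so after positions 140, 182, 189.
Linear molecule, 3 cuts → 4 fragments:
  1–140 → 140 bp
  141–182 → 42 bp
  183–189 → 7 bp
  190–222 → 33 bp
Sorted largest to smallest: 140, 42, 33, 7 bp.

140, 42, 33, 7 bp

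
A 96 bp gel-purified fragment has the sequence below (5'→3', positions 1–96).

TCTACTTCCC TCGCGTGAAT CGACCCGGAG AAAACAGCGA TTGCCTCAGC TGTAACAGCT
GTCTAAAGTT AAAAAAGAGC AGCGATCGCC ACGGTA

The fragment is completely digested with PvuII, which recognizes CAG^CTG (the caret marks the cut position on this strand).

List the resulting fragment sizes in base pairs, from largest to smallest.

49, 38, 9 bp

PvuII sites (CAGCTG) start at positions 47, 56.
PvuII cuts after base 3 of each site, so after positions 49, 58.
Linear molecule, 2 cuts → 3 fragments:
  1–49 → 49 bp
  50–58 → 9 bp
  59–96 → 38 bp
Sorted largest to smallest: 49, 38, 9 bp.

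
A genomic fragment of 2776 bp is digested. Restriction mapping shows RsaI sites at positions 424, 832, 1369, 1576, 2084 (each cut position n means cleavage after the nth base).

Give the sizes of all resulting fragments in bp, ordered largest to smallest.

692, 537, 508, 424, 408, 207 bp

Linear molecule, 5 cuts → 6 fragments:
  424 − 0 = 424 bp
  832 − 424 = 408 bp
  1369 − 832 = 537 bp
  1576 − 1369 = 207 bp
  2084 − 1576 = 508 bp
  2776 − 2084 = 692 bp
Sorted largest to smallest: 692, 537, 508, 424, 408, 207 bp.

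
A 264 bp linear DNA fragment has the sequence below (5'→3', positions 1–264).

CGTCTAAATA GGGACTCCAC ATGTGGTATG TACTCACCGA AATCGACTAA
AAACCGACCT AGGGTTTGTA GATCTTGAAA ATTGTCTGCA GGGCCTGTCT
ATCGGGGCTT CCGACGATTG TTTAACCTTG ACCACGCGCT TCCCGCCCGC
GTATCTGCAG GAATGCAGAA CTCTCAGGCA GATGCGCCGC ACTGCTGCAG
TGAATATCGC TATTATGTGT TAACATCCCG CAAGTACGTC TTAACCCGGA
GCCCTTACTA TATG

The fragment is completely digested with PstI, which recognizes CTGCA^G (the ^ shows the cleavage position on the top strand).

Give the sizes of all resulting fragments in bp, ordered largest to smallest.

90, 69, 65, 40 bp

PstI sites (CTGCAG) start at positions 86, 155, 195.
PstI cuts after base 5 of each site (before the last base), so after positions 90, 159, 199.
Linear molecule, 3 cuts → 4 fragments:
  1–90 → 90 bp
  91–159 → 69 bp
  160–199 → 40 bp
  200–264 → 65 bp
Sorted largest to smallest: 90, 69, 65, 40 bp.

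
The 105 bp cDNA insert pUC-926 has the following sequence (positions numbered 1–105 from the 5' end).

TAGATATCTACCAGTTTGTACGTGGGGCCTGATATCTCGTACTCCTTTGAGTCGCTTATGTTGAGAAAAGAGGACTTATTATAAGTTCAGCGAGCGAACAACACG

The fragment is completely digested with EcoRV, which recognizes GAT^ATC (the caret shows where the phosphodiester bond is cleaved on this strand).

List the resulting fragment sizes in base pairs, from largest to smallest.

EcoRV sites (GATATC) start at positions 3, 31.
EcoRV cuts after base 3 of each site, so after positions 5, 33.
Linear molecule, 2 cuts → 3 fragments:
  1–5 → 5 bp
  6–33 → 28 bp
  34–105 → 72 bp
Sorted largest to smallest: 72, 28, 5 bp.

72, 28, 5 bp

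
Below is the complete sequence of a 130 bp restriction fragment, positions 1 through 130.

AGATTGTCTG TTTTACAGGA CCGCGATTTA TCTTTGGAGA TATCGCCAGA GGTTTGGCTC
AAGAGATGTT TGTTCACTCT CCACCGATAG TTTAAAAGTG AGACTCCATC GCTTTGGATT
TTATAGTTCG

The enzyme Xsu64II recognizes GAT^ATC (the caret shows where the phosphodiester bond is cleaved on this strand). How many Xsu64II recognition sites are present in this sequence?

1

GATATC occurs starting at position 39.
Xsu64II cuts at 1 site.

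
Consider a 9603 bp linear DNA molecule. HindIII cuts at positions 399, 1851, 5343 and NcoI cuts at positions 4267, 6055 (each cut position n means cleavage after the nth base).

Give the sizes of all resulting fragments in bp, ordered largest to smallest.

3548, 2416, 1452, 1076, 712, 399 bp

Combined cut positions (sorted): 399, 1851, 4267, 5343, 6055.
Linear molecule, 5 cuts → 6 fragments:
  399 − 0 = 399 bp
  1851 − 399 = 1452 bp
  4267 − 1851 = 2416 bp
  5343 − 4267 = 1076 bp
  6055 − 5343 = 712 bp
  9603 − 6055 = 3548 bp
Sorted largest to smallest: 3548, 2416, 1452, 1076, 712, 399 bp.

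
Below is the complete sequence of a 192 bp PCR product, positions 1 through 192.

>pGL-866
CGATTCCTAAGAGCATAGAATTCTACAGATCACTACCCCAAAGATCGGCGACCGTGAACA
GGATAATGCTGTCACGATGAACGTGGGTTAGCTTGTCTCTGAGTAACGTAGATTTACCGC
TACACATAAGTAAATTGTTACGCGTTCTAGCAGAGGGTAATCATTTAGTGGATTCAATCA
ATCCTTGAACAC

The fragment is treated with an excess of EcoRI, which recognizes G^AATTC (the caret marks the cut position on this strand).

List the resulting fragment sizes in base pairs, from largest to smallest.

The EcoRI site (GAATTC) starts at position 18.
EcoRI cuts after the first base of each site, so after position 18.
Linear molecule, 1 cut → 2 fragments:
  1–18 → 18 bp
  19–192 → 174 bp
Sorted largest to smallest: 174, 18 bp.

174, 18 bp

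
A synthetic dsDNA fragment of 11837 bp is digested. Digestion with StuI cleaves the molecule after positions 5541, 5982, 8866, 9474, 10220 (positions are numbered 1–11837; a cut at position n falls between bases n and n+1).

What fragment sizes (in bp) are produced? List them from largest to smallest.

Linear molecule, 5 cuts → 6 fragments:
  5541 − 0 = 5541 bp
  5982 − 5541 = 441 bp
  8866 − 5982 = 2884 bp
  9474 − 8866 = 608 bp
  10220 − 9474 = 746 bp
  11837 − 10220 = 1617 bp
Sorted largest to smallest: 5541, 2884, 1617, 746, 608, 441 bp.

5541, 2884, 1617, 746, 608, 441 bp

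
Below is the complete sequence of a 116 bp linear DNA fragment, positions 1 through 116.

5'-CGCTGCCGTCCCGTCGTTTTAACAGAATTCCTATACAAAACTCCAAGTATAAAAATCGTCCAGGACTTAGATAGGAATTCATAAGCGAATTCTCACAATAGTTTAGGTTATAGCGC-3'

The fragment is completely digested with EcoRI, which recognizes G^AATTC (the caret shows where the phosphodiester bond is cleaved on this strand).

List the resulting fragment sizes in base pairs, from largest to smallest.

50, 29, 25, 12 bp

EcoRI sites (GAATTC) start at positions 25, 75, 87.
EcoRI cuts after the first base of each site, so after positions 25, 75, 87.
Linear molecule, 3 cuts → 4 fragments:
  1–25 → 25 bp
  26–75 → 50 bp
  76–87 → 12 bp
  88–116 → 29 bp
Sorted largest to smallest: 50, 29, 25, 12 bp.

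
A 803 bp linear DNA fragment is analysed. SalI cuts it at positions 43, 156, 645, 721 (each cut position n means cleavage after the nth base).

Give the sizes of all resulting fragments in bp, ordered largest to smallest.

489, 113, 82, 76, 43 bp

Linear molecule, 4 cuts → 5 fragments:
  43 − 0 = 43 bp
  156 − 43 = 113 bp
  645 − 156 = 489 bp
  721 − 645 = 76 bp
  803 − 721 = 82 bp
Sorted largest to smallest: 489, 113, 82, 76, 43 bp.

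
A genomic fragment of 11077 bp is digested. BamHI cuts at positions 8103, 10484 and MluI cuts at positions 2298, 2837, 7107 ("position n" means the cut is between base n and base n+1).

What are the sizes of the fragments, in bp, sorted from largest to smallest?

Combined cut positions (sorted): 2298, 2837, 7107, 8103, 10484.
Linear molecule, 5 cuts → 6 fragments:
  2298 − 0 = 2298 bp
  2837 − 2298 = 539 bp
  7107 − 2837 = 4270 bp
  8103 − 7107 = 996 bp
  10484 − 8103 = 2381 bp
  11077 − 10484 = 593 bp
Sorted largest to smallest: 4270, 2381, 2298, 996, 593, 539 bp.

4270, 2381, 2298, 996, 593, 539 bp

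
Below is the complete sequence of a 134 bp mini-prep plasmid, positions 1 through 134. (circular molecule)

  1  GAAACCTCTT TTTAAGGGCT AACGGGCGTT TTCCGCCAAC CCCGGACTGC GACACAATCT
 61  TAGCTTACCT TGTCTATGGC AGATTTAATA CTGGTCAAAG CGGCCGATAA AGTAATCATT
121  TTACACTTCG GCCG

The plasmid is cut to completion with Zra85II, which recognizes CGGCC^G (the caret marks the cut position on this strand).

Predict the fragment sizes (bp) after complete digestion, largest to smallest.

Zra85II sites (CGGCCG) start at positions 101, 129.
Zra85II cuts after base 5 of each site (before the last base), so after positions 105, 133.
Circular molecule, 2 cuts → 2 fragments:
  106–133 → 28 bp
  134–134 then 1–105 → 1 + 105 = 106 bp
Sorted largest to smallest: 106, 28 bp.

106, 28 bp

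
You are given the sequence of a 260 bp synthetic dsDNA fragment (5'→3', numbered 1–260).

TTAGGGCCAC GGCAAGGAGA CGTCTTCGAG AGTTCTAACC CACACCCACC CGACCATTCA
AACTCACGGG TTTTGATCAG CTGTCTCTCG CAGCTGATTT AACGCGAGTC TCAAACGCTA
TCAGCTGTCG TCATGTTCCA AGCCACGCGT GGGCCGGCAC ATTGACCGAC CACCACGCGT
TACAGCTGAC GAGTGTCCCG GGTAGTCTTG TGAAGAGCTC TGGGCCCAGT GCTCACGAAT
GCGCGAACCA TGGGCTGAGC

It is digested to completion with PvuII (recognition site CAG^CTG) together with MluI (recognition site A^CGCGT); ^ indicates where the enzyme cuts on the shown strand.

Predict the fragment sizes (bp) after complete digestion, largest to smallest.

80, 75, 31, 30, 21, 13, 10 bp

PvuII sites (CAGCTG) start at positions 78, 91, 122, 183.
PvuII cuts after base 3 of each site, so after positions 80, 93, 124, 185.
MluI sites (ACGCGT) start at positions 145, 175.
MluI cuts after the first base of each site, so after positions 145, 175.
Combined cut positions: 80, 93, 124, 145, 175, 185.
Linear molecule, 6 cuts → 7 fragments:
  1–80 → 80 bp
  81–93 → 13 bp
  94–124 → 31 bp
  125–145 → 21 bp
  146–175 → 30 bp
  176–185 → 10 bp
  186–260 → 75 bp
Sorted largest to smallest: 80, 75, 31, 30, 21, 13, 10 bp.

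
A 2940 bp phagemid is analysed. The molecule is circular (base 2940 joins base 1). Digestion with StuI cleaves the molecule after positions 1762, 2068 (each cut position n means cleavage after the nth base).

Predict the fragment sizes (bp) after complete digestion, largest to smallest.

2634, 306 bp

Circular molecule, 2 cuts → 2 fragments:
  2068 − 1762 = 306 bp
  wrap: 2940 − 2068 + 1762 = 2634 bp
Sorted largest to smallest: 2634, 306 bp.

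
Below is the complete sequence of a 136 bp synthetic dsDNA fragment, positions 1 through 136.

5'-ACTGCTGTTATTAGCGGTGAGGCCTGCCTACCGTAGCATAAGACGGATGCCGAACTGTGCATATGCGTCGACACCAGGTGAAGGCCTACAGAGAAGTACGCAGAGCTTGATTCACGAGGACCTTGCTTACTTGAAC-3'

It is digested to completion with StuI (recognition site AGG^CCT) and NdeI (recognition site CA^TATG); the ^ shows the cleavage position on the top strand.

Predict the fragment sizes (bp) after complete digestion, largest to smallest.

StuI sites (AGGCCT) start at positions 20, 82.
StuI cuts after base 3 of each site, so after positions 22, 84.
The NdeI site (CATATG) starts at position 60.
NdeI cuts after base 2 of each site, so after position 61.
Combined cut positions: 22, 61, 84.
Linear molecule, 3 cuts → 4 fragments:
  1–22 → 22 bp
  23–61 → 39 bp
  62–84 → 23 bp
  85–136 → 52 bp
Sorted largest to smallest: 52, 39, 23, 22 bp.

52, 39, 23, 22 bp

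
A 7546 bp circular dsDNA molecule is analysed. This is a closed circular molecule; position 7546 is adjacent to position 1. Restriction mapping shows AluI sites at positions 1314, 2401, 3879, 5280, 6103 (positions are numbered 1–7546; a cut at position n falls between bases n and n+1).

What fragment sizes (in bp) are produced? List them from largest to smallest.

Circular molecule, 5 cuts → 5 fragments:
  2401 − 1314 = 1087 bp
  3879 − 2401 = 1478 bp
  5280 − 3879 = 1401 bp
  6103 − 5280 = 823 bp
  wrap: 7546 − 6103 + 1314 = 2757 bp
Sorted largest to smallest: 2757, 1478, 1401, 1087, 823 bp.

2757, 1478, 1401, 1087, 823 bp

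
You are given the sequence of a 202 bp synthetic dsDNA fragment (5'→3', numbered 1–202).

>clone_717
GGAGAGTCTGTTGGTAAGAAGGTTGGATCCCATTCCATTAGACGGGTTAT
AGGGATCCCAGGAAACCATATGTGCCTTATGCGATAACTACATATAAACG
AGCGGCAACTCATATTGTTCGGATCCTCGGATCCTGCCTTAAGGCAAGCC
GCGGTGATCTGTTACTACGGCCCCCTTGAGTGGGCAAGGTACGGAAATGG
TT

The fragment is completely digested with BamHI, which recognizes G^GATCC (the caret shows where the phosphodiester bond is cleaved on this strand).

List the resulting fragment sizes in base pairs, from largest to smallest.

73, 68, 28, 25, 8 bp

BamHI sites (GGATCC) start at positions 25, 53, 121, 129.
BamHI cuts after the first base of each site, so after positions 25, 53, 121, 129.
Linear molecule, 4 cuts → 5 fragments:
  1–25 → 25 bp
  26–53 → 28 bp
  54–121 → 68 bp
  122–129 → 8 bp
  130–202 → 73 bp
Sorted largest to smallest: 73, 68, 28, 25, 8 bp.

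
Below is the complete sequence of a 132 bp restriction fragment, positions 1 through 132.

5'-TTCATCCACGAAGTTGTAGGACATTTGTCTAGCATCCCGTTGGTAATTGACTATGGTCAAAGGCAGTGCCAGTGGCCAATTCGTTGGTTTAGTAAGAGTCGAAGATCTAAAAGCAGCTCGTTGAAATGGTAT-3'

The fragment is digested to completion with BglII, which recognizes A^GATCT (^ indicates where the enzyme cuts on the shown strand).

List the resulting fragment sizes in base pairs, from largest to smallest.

103, 29 bp

The BglII site (AGATCT) starts at position 103.
BglII cuts after the first base of each site, so after position 103.
Linear molecule, 1 cut → 2 fragments:
  1–103 → 103 bp
  104–132 → 29 bp
Sorted largest to smallest: 103, 29 bp.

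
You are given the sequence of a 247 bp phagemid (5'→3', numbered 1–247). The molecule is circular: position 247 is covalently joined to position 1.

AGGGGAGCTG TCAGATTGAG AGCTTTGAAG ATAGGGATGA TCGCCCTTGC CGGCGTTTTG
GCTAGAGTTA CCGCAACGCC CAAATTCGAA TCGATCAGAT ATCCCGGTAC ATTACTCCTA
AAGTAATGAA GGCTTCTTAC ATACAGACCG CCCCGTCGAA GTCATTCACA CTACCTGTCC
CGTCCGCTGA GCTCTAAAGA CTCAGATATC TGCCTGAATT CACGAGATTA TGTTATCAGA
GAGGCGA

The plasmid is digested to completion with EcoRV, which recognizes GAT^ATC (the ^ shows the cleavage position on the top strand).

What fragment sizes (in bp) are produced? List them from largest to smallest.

EcoRV sites (GATATC) start at positions 98, 205.
EcoRV cuts after base 3 of each site, so after positions 100, 207.
Circular molecule, 2 cuts → 2 fragments:
  101–207 → 107 bp
  208–247 then 1–100 → 40 + 100 = 140 bp
Sorted largest to smallest: 140, 107 bp.

140, 107 bp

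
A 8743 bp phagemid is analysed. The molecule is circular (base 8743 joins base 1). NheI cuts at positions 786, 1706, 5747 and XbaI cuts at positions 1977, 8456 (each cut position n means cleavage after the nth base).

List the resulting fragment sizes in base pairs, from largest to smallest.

Combined cut positions (sorted): 786, 1706, 1977, 5747, 8456.
Circular molecule, 5 cuts → 5 fragments:
  1706 − 786 = 920 bp
  1977 − 1706 = 271 bp
  5747 − 1977 = 3770 bp
  8456 − 5747 = 2709 bp
  wrap: 8743 − 8456 + 786 = 1073 bp
Sorted largest to smallest: 3770, 2709, 1073, 920, 271 bp.

3770, 2709, 1073, 920, 271 bp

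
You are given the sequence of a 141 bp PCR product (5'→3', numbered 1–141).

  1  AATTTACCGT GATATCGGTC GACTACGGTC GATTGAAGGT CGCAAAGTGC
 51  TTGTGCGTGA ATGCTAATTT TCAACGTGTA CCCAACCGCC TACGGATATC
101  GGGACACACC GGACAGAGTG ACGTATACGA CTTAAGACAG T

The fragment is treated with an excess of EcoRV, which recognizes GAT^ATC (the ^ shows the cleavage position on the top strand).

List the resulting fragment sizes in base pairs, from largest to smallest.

EcoRV sites (GATATC) start at positions 11, 95.
EcoRV cuts after base 3 of each site, so after positions 13, 97.
Linear molecule, 2 cuts → 3 fragments:
  1–13 → 13 bp
  14–97 → 84 bp
  98–141 → 44 bp
Sorted largest to smallest: 84, 44, 13 bp.

84, 44, 13 bp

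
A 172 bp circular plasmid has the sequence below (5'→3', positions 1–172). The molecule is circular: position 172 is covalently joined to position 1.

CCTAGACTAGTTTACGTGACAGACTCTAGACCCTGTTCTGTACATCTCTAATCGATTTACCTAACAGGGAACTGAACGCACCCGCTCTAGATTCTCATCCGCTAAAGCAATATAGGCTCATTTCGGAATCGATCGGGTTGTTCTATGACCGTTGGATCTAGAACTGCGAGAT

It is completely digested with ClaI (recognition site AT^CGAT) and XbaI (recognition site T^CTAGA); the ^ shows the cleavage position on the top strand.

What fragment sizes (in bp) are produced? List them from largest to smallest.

43, 40, 34, 28, 27 bp

ClaI sites (ATCGAT) start at positions 51, 128.
ClaI cuts after base 2 of each site, so after positions 52, 129.
XbaI sites (TCTAGA) start at positions 25, 86, 157.
XbaI cuts after the first base of each site, so after positions 25, 86, 157.
Combined cut positions: 25, 52, 86, 129, 157.
Circular molecule, 5 cuts → 5 fragments:
  26–52 → 27 bp
  53–86 → 34 bp
  87–129 → 43 bp
  130–157 → 28 bp
  158–172 then 1–25 → 15 + 25 = 40 bp
Sorted largest to smallest: 43, 40, 34, 28, 27 bp.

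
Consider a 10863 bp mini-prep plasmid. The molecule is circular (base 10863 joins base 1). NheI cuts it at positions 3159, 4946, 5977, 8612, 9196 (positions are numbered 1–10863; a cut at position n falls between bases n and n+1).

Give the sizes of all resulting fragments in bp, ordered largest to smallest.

4826, 2635, 1787, 1031, 584 bp

Circular molecule, 5 cuts → 5 fragments:
  4946 − 3159 = 1787 bp
  5977 − 4946 = 1031 bp
  8612 − 5977 = 2635 bp
  9196 − 8612 = 584 bp
  wrap: 10863 − 9196 + 3159 = 4826 bp
Sorted largest to smallest: 4826, 2635, 1787, 1031, 584 bp.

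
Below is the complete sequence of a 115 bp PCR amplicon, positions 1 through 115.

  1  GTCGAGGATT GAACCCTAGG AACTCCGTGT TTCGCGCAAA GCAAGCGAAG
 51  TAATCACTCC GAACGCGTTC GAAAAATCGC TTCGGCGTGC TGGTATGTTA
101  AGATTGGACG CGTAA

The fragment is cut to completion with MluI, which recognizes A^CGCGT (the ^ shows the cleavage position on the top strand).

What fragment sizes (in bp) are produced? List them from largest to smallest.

MluI sites (ACGCGT) start at positions 63, 108.
MluI cuts after the first base of each site, so after positions 63, 108.
Linear molecule, 2 cuts → 3 fragments:
  1–63 → 63 bp
  64–108 → 45 bp
  109–115 → 7 bp
Sorted largest to smallest: 63, 45, 7 bp.

63, 45, 7 bp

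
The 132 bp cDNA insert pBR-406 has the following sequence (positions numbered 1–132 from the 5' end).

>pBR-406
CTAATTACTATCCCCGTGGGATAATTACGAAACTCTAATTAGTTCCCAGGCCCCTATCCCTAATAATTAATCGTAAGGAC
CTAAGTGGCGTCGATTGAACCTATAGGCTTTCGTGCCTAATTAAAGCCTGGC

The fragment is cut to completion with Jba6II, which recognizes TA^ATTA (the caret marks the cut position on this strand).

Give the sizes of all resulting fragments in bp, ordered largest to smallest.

Jba6II sites (TAATTA) start at positions 2, 22, 36, 64, 118.
Jba6II cuts after base 2 of each site, so after positions 3, 23, 37, 65, 119.
Linear molecule, 5 cuts → 6 fragments:
  1–3 → 3 bp
  4–23 → 20 bp
  24–37 → 14 bp
  38–65 → 28 bp
  66–119 → 54 bp
  120–132 → 13 bp
Sorted largest to smallest: 54, 28, 20, 14, 13, 3 bp.

54, 28, 20, 14, 13, 3 bp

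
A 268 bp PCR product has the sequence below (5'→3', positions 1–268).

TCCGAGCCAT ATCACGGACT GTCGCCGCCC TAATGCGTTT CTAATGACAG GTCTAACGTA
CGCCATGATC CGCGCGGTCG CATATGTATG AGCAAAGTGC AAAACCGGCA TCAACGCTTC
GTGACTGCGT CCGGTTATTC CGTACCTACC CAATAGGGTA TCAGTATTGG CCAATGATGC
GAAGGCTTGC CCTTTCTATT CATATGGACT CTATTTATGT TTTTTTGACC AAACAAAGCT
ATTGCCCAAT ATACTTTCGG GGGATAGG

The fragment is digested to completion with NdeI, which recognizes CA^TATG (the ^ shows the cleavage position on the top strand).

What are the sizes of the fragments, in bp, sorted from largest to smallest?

120, 82, 66 bp

NdeI sites (CATATG) start at positions 81, 201.
NdeI cuts after base 2 of each site, so after positions 82, 202.
Linear molecule, 2 cuts → 3 fragments:
  1–82 → 82 bp
  83–202 → 120 bp
  203–268 → 66 bp
Sorted largest to smallest: 120, 82, 66 bp.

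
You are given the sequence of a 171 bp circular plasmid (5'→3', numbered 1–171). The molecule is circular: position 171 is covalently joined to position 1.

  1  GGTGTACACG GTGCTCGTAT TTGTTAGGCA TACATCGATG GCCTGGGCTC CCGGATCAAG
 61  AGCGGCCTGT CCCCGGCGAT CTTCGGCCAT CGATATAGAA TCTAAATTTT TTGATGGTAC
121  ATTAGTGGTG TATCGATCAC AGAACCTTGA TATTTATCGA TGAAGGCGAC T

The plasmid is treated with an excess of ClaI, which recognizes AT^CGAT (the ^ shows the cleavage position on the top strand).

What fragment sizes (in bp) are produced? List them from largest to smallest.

55, 49, 43, 24 bp

ClaI sites (ATCGAT) start at positions 34, 89, 132, 156.
ClaI cuts after base 2 of each site, so after positions 35, 90, 133, 157.
Circular molecule, 4 cuts → 4 fragments:
  36–90 → 55 bp
  91–133 → 43 bp
  134–157 → 24 bp
  158–171 then 1–35 → 14 + 35 = 49 bp
Sorted largest to smallest: 55, 49, 43, 24 bp.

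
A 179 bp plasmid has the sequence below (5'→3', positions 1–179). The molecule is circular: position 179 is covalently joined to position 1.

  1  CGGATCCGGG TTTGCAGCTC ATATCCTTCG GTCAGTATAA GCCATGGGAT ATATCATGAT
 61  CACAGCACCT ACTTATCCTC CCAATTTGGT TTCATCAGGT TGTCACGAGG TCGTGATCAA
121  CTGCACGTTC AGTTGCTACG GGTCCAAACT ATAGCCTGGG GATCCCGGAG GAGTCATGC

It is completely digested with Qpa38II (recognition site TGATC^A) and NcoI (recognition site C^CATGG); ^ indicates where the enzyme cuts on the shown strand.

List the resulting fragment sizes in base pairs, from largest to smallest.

Qpa38II sites (TGATCA) start at positions 57, 114.
Qpa38II cuts after base 5 of each site (before the last base), so after positions 61, 118.
The NcoI site (CCATGG) starts at position 42.
NcoI cuts after the first base of each site, so after position 42.
Combined cut positions: 42, 61, 118.
Circular molecule, 3 cuts → 3 fragments:
  43–61 → 19 bp
  62–118 → 57 bp
  119–179 then 1–42 → 61 + 42 = 103 bp
Sorted largest to smallest: 103, 57, 19 bp.

103, 57, 19 bp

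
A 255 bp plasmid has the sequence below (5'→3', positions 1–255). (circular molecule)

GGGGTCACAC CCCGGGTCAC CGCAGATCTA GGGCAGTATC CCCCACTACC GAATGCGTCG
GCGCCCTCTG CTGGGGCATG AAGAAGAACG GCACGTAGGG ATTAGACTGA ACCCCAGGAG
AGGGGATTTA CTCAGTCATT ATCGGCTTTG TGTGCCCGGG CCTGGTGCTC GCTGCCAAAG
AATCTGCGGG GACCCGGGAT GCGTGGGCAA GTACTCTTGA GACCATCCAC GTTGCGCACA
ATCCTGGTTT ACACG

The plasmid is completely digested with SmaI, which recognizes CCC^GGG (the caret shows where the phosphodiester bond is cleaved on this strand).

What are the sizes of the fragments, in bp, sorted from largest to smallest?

SmaI sites (CCCGGG) start at positions 11, 155, 193.
SmaI cuts after base 3 of each site, so after positions 13, 157, 195.
Circular molecule, 3 cuts → 3 fragments:
  14–157 → 144 bp
  158–195 → 38 bp
  196–255 then 1–13 → 60 + 13 = 73 bp
Sorted largest to smallest: 144, 73, 38 bp.

144, 73, 38 bp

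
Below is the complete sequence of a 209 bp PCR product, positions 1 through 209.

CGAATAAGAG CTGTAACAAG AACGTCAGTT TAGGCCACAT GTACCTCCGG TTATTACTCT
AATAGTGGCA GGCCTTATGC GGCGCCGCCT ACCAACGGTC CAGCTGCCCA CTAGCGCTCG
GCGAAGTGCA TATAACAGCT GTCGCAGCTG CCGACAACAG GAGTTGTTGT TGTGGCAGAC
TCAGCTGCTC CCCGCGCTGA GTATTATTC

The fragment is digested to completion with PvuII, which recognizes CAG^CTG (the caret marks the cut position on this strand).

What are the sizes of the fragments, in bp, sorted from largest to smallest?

PvuII sites (CAGCTG) start at positions 101, 136, 145, 182.
PvuII cuts after base 3 of each site, so after positions 103, 138, 147, 184.
Linear molecule, 4 cuts → 5 fragments:
  1–103 → 103 bp
  104–138 → 35 bp
  139–147 → 9 bp
  148–184 → 37 bp
  185–209 → 25 bp
Sorted largest to smallest: 103, 37, 35, 25, 9 bp.

103, 37, 35, 25, 9 bp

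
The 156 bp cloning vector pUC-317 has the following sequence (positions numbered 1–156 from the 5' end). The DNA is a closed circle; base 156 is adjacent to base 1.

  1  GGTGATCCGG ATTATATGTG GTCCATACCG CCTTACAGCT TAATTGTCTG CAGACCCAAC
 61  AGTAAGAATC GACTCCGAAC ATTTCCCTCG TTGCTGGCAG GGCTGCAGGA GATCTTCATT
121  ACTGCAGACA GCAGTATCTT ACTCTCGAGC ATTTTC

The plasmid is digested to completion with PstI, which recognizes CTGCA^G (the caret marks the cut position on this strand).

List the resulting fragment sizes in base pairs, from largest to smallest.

82, 55, 19 bp

PstI sites (CTGCAG) start at positions 48, 103, 122.
PstI cuts after base 5 of each site (before the last base), so after positions 52, 107, 126.
Circular molecule, 3 cuts → 3 fragments:
  53–107 → 55 bp
  108–126 → 19 bp
  127–156 then 1–52 → 30 + 52 = 82 bp
Sorted largest to smallest: 82, 55, 19 bp.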